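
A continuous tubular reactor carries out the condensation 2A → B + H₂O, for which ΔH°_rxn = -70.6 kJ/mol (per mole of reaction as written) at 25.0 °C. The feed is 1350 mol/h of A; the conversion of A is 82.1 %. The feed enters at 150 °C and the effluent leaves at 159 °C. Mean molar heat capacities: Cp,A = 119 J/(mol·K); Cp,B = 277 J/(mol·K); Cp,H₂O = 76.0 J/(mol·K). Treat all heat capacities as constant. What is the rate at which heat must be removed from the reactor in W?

Q_out = 8090 W

Extent of reaction ξ = 0.821 × 1350 / 2 = 554.17 mol/h
Reaction term: ξ·ΔH°_rxn = 554.17 × -70.6 = -39125 kJ/h
Sensible, feed 150→25 °C: -20081 kJ/h
Outlet flows (mol/h): A 241.65, B 554.17, H₂O 554.17
Sensible, products 25→159 °C: 30067 kJ/h
Q = ΔH = -29139 kJ/h = -8.0942 kW
Heat removed = 8094.2 W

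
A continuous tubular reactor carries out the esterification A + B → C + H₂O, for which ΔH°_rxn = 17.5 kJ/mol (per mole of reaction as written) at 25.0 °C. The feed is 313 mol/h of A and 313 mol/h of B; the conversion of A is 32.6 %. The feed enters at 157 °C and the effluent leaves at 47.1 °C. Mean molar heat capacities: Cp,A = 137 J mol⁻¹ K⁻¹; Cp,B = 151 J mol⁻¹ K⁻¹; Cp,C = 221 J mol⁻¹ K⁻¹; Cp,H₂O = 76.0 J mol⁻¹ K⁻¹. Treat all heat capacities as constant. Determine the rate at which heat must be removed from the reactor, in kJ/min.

Extent of reaction ξ = 0.326 × 313 = 102.04 mol/h
Reaction term: ξ·ΔH°_rxn = 102.04 × 17.5 = 1785.7 kJ/h
Sensible, feed 157→25 °C: -11899 kJ/h
Outlet flows (mol/h): A 210.96, B 210.96, C 102.04, H₂O 102.04
Sensible, products 25→47.1 °C: 2012.5 kJ/h
Q = ΔH = -8100.9 kJ/h = -2.2502 kW
Heat removed = 135.01 kJ/min

Q_out = 135 kJ/min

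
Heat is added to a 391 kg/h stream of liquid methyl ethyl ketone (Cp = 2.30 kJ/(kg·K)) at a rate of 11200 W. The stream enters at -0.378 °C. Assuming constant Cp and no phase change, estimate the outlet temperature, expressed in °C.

Q = 11200 W = 40320 kJ/h
ΔT = Q/(ṁ·Cp) = 40320/(391×2.30) = 44.835 K
T_out = -0.378 + 44.835 = 44.457 °C

T_out = 44.5 °C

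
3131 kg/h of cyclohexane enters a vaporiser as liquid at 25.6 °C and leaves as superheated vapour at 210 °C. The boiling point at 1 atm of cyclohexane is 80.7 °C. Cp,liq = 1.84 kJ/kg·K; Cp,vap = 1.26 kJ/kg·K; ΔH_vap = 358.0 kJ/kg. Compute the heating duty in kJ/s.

Q = 541 kJ/s

liquid 25.6→80.7 °C: 101.38 kJ/kg
vaporisation at 80.7 °C: 358 kJ/kg
vapour 80.7→210 °C: 162.92 kJ/kg
Δh = 101.38 + 358 + 162.92 = 622.3 kJ/kg
Q = ṁ·Δh = 3131 kg/h × 622.3 kJ/kg = 1.9484e+06 kJ/h
|Q| = 541.23 kW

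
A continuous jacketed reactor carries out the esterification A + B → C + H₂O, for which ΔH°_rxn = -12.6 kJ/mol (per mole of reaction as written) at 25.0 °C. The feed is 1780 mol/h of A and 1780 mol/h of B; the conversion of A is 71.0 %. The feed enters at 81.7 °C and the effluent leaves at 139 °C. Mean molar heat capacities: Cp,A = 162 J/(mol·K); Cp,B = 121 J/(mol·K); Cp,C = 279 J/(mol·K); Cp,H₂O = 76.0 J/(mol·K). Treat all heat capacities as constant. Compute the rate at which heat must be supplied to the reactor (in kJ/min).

Q_in = 389 kJ/min

Extent of reaction ξ = 0.710 × 1780 = 1263.8 mol/h
Reaction term: ξ·ΔH°_rxn = 1263.8 × -12.6 = -15924 kJ/h
Sensible, feed 81.7→25 °C: -28562 kJ/h
Outlet flows (mol/h): A 516.2, B 516.2, C 1263.8, H₂O 1263.8
Sensible, products 25→139 °C: 67800 kJ/h
Q = ΔH = 23314 kJ/h = 6.476 kW
Heat supplied = 388.56 kJ/min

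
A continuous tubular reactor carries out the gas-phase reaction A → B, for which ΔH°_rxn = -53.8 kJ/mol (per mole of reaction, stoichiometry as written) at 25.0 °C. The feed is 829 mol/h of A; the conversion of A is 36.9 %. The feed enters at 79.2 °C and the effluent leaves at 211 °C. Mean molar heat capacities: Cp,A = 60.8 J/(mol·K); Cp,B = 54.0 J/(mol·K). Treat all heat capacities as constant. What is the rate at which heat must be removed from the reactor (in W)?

Extent of reaction ξ = 0.369 × 829 = 305.9 mol/h
Reaction term: ξ·ΔH°_rxn = 305.9 × -53.8 = -16457 kJ/h
Sensible, feed 79.2→25 °C: -2731.9 kJ/h
Outlet flows (mol/h): A 523.1, B 305.9
Sensible, products 25→211 °C: 8988.1 kJ/h
Q = ΔH = -10201 kJ/h = -2.8337 kW
Heat removed = 2833.7 W

Q_out = 2830 W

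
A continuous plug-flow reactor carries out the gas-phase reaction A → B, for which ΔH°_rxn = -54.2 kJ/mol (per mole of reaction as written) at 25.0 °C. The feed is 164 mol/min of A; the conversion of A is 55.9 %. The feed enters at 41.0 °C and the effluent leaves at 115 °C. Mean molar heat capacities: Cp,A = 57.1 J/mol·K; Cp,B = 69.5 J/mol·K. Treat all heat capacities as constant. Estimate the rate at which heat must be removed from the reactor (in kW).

Extent of reaction ξ = 0.559 × 164 = 91.676 mol/min
Reaction term: ξ·ΔH°_rxn = 91.676 × -54.2 = -4968.8 kJ/min
Sensible, feed 41.0→25 °C: -149.83 kJ/min
Outlet flows (mol/min): A 72.324, B 91.676
Sensible, products 25→115 °C: 945.11 kJ/min
Q = ΔH = -4173.6 kJ/min = -69.559 kW
Heat removed = 69.559 kW

Q_out = 69.6 kW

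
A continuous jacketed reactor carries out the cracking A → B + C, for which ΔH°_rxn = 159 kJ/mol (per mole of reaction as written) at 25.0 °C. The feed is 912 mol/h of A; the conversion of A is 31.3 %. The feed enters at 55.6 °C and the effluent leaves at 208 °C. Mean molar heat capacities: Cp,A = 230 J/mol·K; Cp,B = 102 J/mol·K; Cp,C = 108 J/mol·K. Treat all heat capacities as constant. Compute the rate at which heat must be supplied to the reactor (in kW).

Extent of reaction ξ = 0.313 × 912 = 285.46 mol/h
Reaction term: ξ·ΔH°_rxn = 285.46 × 159 = 45388 kJ/h
Sensible, feed 55.6→25 °C: -6418.7 kJ/h
Outlet flows (mol/h): A 626.54, B 285.46, C 285.46
Sensible, products 25→208 °C: 37341 kJ/h
Q = ΔH = 76310 kJ/h = 21.197 kW
Heat supplied = 21.197 kW

Q_in = 21.2 kW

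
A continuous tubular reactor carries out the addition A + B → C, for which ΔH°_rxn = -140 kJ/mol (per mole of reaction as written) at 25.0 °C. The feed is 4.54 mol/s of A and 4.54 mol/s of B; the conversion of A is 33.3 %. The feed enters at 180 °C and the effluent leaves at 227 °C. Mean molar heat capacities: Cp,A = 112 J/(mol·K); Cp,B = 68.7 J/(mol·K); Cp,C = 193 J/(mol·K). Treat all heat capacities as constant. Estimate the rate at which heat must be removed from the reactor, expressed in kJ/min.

Extent of reaction ξ = 0.333 × 4.54 = 1.5118 mol/s
Reaction term: ξ·ΔH°_rxn = 1.5118 × -140 = -211.65 kJ/s
Sensible, feed 180→25 °C: -127.16 kJ/s
Outlet flows (mol/s): A 3.0282, B 3.0282, C 1.5118
Sensible, products 25→227 °C: 169.47 kJ/s
Q = ΔH = -169.34 kJ/s = -169.34 kW
Heat removed = 10160 kJ/min

Q_out = 10200 kJ/min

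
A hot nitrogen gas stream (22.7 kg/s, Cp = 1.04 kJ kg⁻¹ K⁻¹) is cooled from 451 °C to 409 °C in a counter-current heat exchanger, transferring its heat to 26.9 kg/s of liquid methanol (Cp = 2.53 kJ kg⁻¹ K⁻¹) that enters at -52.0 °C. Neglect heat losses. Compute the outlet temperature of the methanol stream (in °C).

Heat released by hot stream: Q = 22.7 × 1.04 × (451 − 409) = 991.54 kJ/s
Energy balance on cold side (adiabatic exchanger): Q = ṁ_c·Cp_c·(T_c,out − T_c,in)
T_c,out = -52.0 + 991.54/(26.9 × 2.53) = -37.431 °C

T_c,out = -37.4 °C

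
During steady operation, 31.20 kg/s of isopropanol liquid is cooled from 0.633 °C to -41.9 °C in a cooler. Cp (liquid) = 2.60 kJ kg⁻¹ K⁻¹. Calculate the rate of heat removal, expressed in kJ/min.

Q = ṁ·Cp·ΔT = 31.20 × 2.60 × (-41.9 − 0.633) = -3450.3 kJ/s
Cooling duty = 207020 kJ/min

Q_c = 207000 kJ/min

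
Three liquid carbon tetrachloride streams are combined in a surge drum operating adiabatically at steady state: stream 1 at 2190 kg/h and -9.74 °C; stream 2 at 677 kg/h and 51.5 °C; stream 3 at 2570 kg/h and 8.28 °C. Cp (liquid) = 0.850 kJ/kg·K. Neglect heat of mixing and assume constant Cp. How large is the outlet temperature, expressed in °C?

T_out = 6.40 °C

Energy balance with Q = 0: Σ ṁᵢCp,ᵢ(T_out − Tᵢ) = 0
Σ ṁᵢCp,ᵢTᵢ = 2190×0.850×-9.74 + 677×0.850×51.5 + 2570×0.850×8.28 = 29592
Σ ṁᵢCp,ᵢ = 2190×0.850 + 677×0.850 + 2570×0.850 = 4621.4
T_out = 29592 / 4621.4 = 6.4033 °C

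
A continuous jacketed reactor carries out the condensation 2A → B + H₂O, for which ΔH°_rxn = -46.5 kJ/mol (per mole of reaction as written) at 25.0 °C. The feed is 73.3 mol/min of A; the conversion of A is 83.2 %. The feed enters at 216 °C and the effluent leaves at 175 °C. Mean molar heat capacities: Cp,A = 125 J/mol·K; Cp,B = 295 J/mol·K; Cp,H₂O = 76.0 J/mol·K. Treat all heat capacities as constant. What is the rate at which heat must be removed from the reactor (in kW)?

Q_out = 20.7 kW

Extent of reaction ξ = 0.832 × 73.3 / 2 = 30.493 mol/min
Reaction term: ξ·ΔH°_rxn = 30.493 × -46.5 = -1417.9 kJ/min
Sensible, feed 216→25 °C: -1750 kJ/min
Outlet flows (mol/min): A 12.314, B 30.493, H₂O 30.493
Sensible, products 25→175 °C: 1927.8 kJ/min
Q = ΔH = -1240.1 kJ/min = -20.669 kW
Heat removed = 20.669 kW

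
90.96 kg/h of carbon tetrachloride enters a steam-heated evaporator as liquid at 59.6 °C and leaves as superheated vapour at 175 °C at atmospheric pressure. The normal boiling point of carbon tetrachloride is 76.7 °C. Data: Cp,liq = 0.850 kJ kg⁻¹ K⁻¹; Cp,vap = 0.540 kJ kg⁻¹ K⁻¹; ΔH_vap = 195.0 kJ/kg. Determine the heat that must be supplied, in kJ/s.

liquid 59.6→76.7 °C: 14.535 kJ/kg
vaporisation at 76.7 °C: 195 kJ/kg
vapour 76.7→175 °C: 53.082 kJ/kg
Δh = 14.535 + 195 + 53.082 = 262.62 kJ/kg
Q = ṁ·Δh = 90.96 kg/h × 262.62 kJ/kg = 23888 kJ/h
|Q| = 6.6355 kW

Q = 6.64 kJ/s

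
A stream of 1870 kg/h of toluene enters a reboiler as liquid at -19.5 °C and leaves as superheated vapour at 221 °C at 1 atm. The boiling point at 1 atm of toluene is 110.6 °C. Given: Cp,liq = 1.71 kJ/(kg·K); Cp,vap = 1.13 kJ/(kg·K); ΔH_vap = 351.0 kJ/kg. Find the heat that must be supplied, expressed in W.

Q = 363000 W

liquid -19.5→110.6 °C: 222.47 kJ/kg
vaporisation at 110.6 °C: 351 kJ/kg
vapour 110.6→221 °C: 124.75 kJ/kg
Δh = 222.47 + 351 + 124.75 = 698.22 kJ/kg
Q = ṁ·Δh = 1870 kg/h × 698.22 kJ/kg = 1.3057e+06 kJ/h
|Q| = 362.69 kW = 362690 W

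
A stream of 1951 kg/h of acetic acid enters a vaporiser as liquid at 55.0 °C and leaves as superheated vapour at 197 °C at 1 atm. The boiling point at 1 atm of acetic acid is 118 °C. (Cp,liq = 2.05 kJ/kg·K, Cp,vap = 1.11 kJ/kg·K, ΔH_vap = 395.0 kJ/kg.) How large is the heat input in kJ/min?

liquid 55.0→118 °C: 129.15 kJ/kg
vaporisation at 118 °C: 395 kJ/kg
vapour 118→197 °C: 87.69 kJ/kg
Δh = 129.15 + 395 + 87.69 = 611.84 kJ/kg
Q = ṁ·Δh = 1951 kg/h × 611.84 kJ/kg = 1.1937e+06 kJ/h
|Q| = 331.58 kW = 19895 kJ/min

Q = 19900 kJ/min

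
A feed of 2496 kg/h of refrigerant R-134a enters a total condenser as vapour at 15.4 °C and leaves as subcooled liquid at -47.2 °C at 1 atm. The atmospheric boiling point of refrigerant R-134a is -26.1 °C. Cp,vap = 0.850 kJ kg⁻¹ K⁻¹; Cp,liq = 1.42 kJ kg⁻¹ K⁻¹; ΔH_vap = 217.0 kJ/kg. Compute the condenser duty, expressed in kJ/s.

vapour 15.4→-26.1 °C: -35.275 kJ/kg
condensation at -26.1 °C: -217 kJ/kg
liquid -26.1→-47.2 °C: -29.962 kJ/kg
Δh = -35.275 + -217 + -29.962 = -282.24 kJ/kg
Q = ṁ·Δh = 2496 kg/h × -282.24 kJ/kg = -704460 kJ/h
|Q| = 195.68 kW

Q_c = 196 kJ/s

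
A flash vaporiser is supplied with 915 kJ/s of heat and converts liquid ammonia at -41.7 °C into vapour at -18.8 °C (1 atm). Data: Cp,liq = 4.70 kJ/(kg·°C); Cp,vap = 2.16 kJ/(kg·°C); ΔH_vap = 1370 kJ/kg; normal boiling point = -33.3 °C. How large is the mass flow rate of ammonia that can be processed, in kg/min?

Δh = 4.70×(-33.3−-41.7) + 1370 + 2.16×(-18.8−-33.3) = 1440.8 kJ/kg
Q = 915 kJ/s = 915 kJ/s = 54900 kJ/min
ṁ = Q/Δh = 54900 / 1440.8 = 38.104 kg/min

ṁ = 38.1 kg/min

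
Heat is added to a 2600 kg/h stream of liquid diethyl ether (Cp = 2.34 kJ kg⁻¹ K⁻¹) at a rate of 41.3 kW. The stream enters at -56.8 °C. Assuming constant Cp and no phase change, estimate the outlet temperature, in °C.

Q = 41.3 kW = 148680 kJ/h
ΔT = Q/(ṁ·Cp) = 148680/(2600×2.34) = 24.438 K
T_out = -56.8 + 24.438 = -32.362 °C

T_out = -32.4 °C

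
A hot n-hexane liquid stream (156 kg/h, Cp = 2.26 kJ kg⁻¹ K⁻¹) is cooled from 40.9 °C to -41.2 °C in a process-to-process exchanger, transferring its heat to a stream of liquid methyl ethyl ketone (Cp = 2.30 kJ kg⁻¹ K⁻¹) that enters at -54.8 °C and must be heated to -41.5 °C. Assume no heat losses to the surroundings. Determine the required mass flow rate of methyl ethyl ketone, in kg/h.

ṁ_c = 946 kg/h

Heat released by hot stream: Q = 156 × 2.26 × (40.9 − -41.2) = 28945 kJ/h
Energy balance on cold side (adiabatic exchanger): Q = ṁ_c·Cp_c·(T_c,out − T_c,in)
ṁ_c = 28945 / [2.30 × (-41.5 − -54.8)] = 946.23 kg/h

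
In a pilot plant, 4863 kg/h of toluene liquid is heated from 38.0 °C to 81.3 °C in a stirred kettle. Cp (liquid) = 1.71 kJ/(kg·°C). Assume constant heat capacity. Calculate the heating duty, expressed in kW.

Q = 100 kW

Q = ṁ·Cp·ΔT = 4863 × 1.71 × (81.3 − 38.0) = 360070 kJ/h
Converting: 360070 / 3600 s = 100.02 kW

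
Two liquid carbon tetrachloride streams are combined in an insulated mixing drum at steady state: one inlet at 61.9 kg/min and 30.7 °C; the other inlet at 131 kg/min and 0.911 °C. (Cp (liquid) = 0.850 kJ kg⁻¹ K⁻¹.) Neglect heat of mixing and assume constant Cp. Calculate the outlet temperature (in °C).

T_out = 10.5 °C

Adiabatic, steady state ⇒ Σ ṁᵢCp,ᵢ(T_out − Tᵢ) = 0
Σ ṁᵢCp,ᵢTᵢ = 61.9×0.850×30.7 + 131×0.850×0.911 = 1716.7
Σ ṁᵢCp,ᵢ = 61.9×0.850 + 131×0.850 = 163.96
T_out = 1716.7 / 163.96 = 10.47 °C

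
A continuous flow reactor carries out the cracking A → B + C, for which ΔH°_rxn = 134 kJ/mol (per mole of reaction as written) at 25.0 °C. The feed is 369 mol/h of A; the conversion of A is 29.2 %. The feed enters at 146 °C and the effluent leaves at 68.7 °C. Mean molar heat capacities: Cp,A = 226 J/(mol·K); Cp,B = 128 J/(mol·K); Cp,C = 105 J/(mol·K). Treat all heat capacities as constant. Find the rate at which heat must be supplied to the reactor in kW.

Extent of reaction ξ = 0.292 × 369 = 107.75 mol/h
Reaction term: ξ·ΔH°_rxn = 107.75 × 134 = 14438 kJ/h
Sensible, feed 146→25 °C: -10091 kJ/h
Outlet flows (mol/h): A 261.25, B 107.75, C 107.75
Sensible, products 25→68.7 °C: 3677.3 kJ/h
Q = ΔH = 8024.8 kJ/h = 2.2291 kW
Heat supplied = 2.2291 kW

Q_in = 2.23 kW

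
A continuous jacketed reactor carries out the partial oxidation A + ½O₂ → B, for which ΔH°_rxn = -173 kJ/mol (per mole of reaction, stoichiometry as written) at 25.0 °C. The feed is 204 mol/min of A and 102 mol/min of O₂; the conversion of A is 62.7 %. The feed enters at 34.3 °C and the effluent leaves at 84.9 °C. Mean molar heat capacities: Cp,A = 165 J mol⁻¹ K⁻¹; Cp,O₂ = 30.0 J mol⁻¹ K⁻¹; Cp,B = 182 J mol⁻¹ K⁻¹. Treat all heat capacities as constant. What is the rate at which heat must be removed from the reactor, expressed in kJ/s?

Q_out = 338 kJ/s

Extent of reaction ξ = 0.627 × 204 = 127.91 mol/min
Reaction term: ξ·ΔH°_rxn = 127.91 × -173 = -22128 kJ/min
Sensible, feed 34.3→25 °C: -341.5 kJ/min
Outlet flows (mol/min): A 76.092, O₂ 38.046, B 127.91
Sensible, products 25→84.9 °C: 2214.9 kJ/min
Q = ΔH = -20255 kJ/min = -337.58 kW
Heat removed = 337.58 kJ/s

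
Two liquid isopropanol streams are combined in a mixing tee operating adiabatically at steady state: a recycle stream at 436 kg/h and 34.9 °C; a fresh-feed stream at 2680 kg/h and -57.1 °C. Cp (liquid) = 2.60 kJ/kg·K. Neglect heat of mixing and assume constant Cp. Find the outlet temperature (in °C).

Adiabatic, steady state ⇒ Σ ṁᵢCp,ᵢ(T_out − Tᵢ) = 0
Σ ṁᵢCp,ᵢTᵢ = 436×2.60×34.9 + 2680×2.60×-57.1 = -358310
Σ ṁᵢCp,ᵢ = 436×2.60 + 2680×2.60 = 8101.6
T_out = -358310 / 8101.6 = -44.227 °C

T_out = -44.2 °C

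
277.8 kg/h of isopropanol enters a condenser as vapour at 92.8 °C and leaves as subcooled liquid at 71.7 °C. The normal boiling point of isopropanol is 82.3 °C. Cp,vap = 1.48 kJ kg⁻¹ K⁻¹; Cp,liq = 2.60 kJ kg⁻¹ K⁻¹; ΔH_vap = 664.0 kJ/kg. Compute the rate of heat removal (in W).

vapour 92.8→82.3 °C: -15.54 kJ/kg
condensation at 82.3 °C: -664 kJ/kg
liquid 82.3→71.7 °C: -27.56 kJ/kg
Δh = -15.54 + -664 + -27.56 = -707.1 kJ/kg
Q = ṁ·Δh = 277.8 kg/h × -707.1 kJ/kg = -196430 kJ/h
|Q| = 54.565 kW = 54565 W

Q_c = 54600 W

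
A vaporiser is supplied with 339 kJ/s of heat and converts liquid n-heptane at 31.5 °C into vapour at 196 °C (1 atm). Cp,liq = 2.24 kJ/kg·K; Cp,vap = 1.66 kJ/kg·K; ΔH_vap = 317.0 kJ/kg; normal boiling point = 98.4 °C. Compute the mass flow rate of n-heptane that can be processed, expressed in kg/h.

ṁ = 1940 kg/h

Δh = 2.24×(98.4−31.5) + 317.0 + 1.66×(196−98.4) = 628.87 kJ/kg
Q = 339 kJ/s = 339 kJ/s = 1.2204e+06 kJ/h
ṁ = Q/Δh = 1.2204e+06 / 628.87 = 1940.6 kg/h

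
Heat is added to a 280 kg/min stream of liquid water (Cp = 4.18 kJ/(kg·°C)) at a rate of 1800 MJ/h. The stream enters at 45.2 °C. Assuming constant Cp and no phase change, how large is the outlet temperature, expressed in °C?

T_out = 70.8 °C

Q = 1800 MJ/h = 30000 kJ/min
ΔT = Q/(ṁ·Cp) = 30000/(280×4.18) = 25.632 K
T_out = 45.2 + 25.632 = 70.832 °C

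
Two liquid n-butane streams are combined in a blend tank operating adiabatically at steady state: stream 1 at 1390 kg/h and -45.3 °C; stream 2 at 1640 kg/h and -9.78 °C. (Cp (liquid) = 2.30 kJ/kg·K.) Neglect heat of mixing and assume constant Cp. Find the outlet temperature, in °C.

T_out = -26.1 °C

Adiabatic, steady state ⇒ Σ ṁᵢCp,ᵢ(T_out − Tᵢ) = 0
T_out = Σ ṁᵢCp,ᵢTᵢ / Σ ṁᵢCp,ᵢ
      = -181710 / 6969 = -26.075 °C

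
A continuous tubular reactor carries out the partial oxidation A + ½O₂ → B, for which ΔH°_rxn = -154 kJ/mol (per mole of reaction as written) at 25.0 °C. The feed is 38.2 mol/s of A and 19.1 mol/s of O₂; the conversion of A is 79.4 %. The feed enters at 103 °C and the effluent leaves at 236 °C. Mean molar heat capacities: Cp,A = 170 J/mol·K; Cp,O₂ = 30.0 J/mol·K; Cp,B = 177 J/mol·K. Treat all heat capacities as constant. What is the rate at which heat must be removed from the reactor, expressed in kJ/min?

Q_out = 227000 kJ/min

Extent of reaction ξ = 0.794 × 38.2 = 30.331 mol/s
Reaction term: ξ·ΔH°_rxn = 30.331 × -154 = -4670.9 kJ/s
Sensible, feed 103→25 °C: -551.23 kJ/s
Outlet flows (mol/s): A 7.8692, O₂ 3.9346, B 30.331
Sensible, products 25→236 °C: 1439.9 kJ/s
Q = ΔH = -3782.2 kJ/s = -3782.2 kW
Heat removed = 226930 kJ/min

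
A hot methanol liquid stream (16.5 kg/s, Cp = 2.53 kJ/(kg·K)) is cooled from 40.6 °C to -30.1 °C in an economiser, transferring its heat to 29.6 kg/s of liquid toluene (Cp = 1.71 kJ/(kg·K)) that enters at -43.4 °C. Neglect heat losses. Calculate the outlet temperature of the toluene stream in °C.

Heat released by hot stream: Q = 16.5 × 2.53 × (40.6 − -30.1) = 2951.4 kJ/s
Energy balance on cold side (adiabatic exchanger): Q = ṁ_c·Cp_c·(T_c,out − T_c,in)
T_c,out = -43.4 + 2951.4/(29.6 × 1.71) = 14.909 °C

T_c,out = 14.9 °C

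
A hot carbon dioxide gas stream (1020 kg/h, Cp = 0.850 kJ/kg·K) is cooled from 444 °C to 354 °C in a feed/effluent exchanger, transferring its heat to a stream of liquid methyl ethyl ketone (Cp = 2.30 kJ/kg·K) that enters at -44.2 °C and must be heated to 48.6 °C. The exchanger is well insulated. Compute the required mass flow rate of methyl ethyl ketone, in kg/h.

Heat released by hot stream: Q = 1020 × 0.850 × (444 − 354) = 78030 kJ/h
Energy balance on cold side (adiabatic exchanger): Q = ṁ_c·Cp_c·(T_c,out − T_c,in)
ṁ_c = 78030 / [2.30 × (48.6 − -44.2)] = 365.58 kg/h

ṁ_c = 366 kg/h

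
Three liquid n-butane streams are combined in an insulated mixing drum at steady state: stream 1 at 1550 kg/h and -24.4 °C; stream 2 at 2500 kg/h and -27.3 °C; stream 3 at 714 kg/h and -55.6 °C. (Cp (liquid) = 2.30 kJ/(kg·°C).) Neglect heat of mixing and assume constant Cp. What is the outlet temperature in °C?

T_out = -30.6 °C

No heat crosses the boundary, so H_out = H_in.
T_out = Σ ṁᵢCp,ᵢTᵢ / Σ ṁᵢCp,ᵢ
      = -335270 / 10957 = -30.598 °C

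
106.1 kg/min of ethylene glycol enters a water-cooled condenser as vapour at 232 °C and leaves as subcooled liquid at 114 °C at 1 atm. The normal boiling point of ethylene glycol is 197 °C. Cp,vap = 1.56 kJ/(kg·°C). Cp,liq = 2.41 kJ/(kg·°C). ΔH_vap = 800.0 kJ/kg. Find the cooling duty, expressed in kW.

vapour 232→197 °C: -54.6 kJ/kg
condensation at 197 °C: -800 kJ/kg
liquid 197→114 °C: -200.03 kJ/kg
Δh = -54.6 + -800 + -200.03 = -1054.6 kJ/kg
Q = ṁ·Δh = 106.1 kg/min × -1054.6 kJ/kg = -111900 kJ/min
|Q| = 1864.9 kW

Q_c = 1860 kW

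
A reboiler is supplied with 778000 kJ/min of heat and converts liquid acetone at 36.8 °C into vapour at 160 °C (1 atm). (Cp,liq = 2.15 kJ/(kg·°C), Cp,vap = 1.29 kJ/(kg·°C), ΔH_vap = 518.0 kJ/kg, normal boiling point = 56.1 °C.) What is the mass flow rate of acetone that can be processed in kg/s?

Δh = 2.15×(56.1−36.8) + 518.0 + 1.29×(160−56.1) = 693.53 kJ/kg
Q = 778000 kJ/min = 12967 kJ/s = 12967 kJ/s
ṁ = Q/Δh = 12967 / 693.53 = 18.697 kg/s

ṁ = 18.7 kg/s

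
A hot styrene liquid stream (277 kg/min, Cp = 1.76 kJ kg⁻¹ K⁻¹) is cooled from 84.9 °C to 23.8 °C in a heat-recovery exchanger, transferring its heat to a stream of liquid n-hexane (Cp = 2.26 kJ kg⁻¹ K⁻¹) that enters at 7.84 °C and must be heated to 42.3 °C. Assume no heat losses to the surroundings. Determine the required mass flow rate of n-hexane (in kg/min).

Heat released by hot stream: Q = 277 × 1.76 × (84.9 − 23.8) = 29787 kJ/min
Energy balance on cold side (adiabatic exchanger): Q = ṁ_c·Cp_c·(T_c,out − T_c,in)
ṁ_c = 29787 / [2.26 × (42.3 − 7.84)] = 382.48 kg/min

ṁ_c = 382 kg/min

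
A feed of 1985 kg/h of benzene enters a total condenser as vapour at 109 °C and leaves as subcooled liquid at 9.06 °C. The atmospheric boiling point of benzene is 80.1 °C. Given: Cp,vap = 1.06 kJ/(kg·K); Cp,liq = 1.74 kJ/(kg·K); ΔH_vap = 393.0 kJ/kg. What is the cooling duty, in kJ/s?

vapour 109→80.1 °C: -30.634 kJ/kg
condensation at 80.1 °C: -393 kJ/kg
liquid 80.1→9.06 °C: -123.61 kJ/kg
Δh = -30.634 + -393 + -123.61 = -547.24 kJ/kg
Q = ṁ·Δh = 1985 kg/h × -547.24 kJ/kg = -1.0863e+06 kJ/h
|Q| = 301.74 kW

Q_c = 302 kJ/s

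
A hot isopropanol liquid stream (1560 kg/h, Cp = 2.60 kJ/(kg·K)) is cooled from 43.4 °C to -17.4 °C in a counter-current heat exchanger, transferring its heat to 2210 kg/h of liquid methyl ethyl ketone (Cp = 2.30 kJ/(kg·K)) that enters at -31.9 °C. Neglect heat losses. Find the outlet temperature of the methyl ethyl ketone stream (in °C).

T_c,out = 16.6 °C

Heat released by hot stream: Q = 1560 × 2.60 × (43.4 − -17.4) = 246600 kJ/h
Energy balance on cold side (adiabatic exchanger): Q = ṁ_c·Cp_c·(T_c,out − T_c,in)
T_c,out = -31.9 + 246600/(2210 × 2.30) = 16.616 °C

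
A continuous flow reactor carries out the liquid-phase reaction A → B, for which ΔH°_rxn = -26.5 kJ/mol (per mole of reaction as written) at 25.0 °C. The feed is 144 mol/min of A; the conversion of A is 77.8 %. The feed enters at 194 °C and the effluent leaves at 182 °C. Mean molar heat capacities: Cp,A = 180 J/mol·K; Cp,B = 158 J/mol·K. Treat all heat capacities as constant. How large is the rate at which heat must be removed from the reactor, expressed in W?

Extent of reaction ξ = 0.778 × 144 = 112.03 mol/min
Reaction term: ξ·ΔH°_rxn = 112.03 × -26.5 = -2968.8 kJ/min
Sensible, feed 194→25 °C: -4380.5 kJ/min
Outlet flows (mol/min): A 31.968, B 112.03
Sensible, products 25→182 °C: 3682.5 kJ/min
Q = ΔH = -3666.8 kJ/min = -61.114 kW
Heat removed = 61114 W

Q_out = 61100 W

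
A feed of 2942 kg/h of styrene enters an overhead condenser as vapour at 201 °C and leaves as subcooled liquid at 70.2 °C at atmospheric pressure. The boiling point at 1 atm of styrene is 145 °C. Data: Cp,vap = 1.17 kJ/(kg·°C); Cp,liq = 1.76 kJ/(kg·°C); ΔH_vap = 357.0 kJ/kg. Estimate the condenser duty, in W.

Q_c = 453000 W

vapour 201→145 °C: -65.52 kJ/kg
condensation at 145 °C: -357 kJ/kg
liquid 145→70.2 °C: -131.65 kJ/kg
Δh = -65.52 + -357 + -131.65 = -554.17 kJ/kg
Q = ṁ·Δh = 2942 kg/h × -554.17 kJ/kg = -1.6304e+06 kJ/h
|Q| = 452.88 kW = 452880 W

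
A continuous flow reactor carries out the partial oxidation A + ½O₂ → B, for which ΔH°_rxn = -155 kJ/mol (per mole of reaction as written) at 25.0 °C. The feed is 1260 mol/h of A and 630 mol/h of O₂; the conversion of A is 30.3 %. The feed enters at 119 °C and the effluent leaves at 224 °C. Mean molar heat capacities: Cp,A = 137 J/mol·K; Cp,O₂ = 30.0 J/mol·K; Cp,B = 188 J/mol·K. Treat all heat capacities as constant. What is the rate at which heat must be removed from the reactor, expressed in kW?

Q_out = 10.1 kW

Extent of reaction ξ = 0.303 × 1260 = 381.78 mol/h
Reaction term: ξ·ΔH°_rxn = 381.78 × -155 = -59176 kJ/h
Sensible, feed 119→25 °C: -18003 kJ/h
Outlet flows (mol/h): A 878.22, O₂ 439.11, B 381.78
Sensible, products 25→224 °C: 40848 kJ/h
Q = ΔH = -36331 kJ/h = -10.092 kW
Heat removed = 10.092 kW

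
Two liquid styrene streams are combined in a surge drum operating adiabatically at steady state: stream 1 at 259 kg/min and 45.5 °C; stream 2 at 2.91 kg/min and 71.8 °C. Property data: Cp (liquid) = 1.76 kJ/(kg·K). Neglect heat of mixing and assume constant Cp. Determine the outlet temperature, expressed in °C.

Adiabatic, steady state ⇒ Σ ṁᵢCp,ᵢ(T_out − Tᵢ) = 0
Σ ṁᵢCp,ᵢTᵢ = 259×1.76×45.5 + 2.91×1.76×71.8 = 21108
Σ ṁᵢCp,ᵢ = 259×1.76 + 2.91×1.76 = 460.96
T_out = 21108 / 460.96 = 45.792 °C

T_out = 45.8 °C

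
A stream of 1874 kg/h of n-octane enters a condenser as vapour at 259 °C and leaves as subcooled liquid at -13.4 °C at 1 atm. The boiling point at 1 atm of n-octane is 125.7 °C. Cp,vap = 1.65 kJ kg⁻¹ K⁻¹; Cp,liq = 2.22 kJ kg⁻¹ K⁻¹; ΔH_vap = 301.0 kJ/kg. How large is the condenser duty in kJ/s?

vapour 259→125.7 °C: -219.94 kJ/kg
condensation at 125.7 °C: -301 kJ/kg
liquid 125.7→-13.4 °C: -308.8 kJ/kg
Δh = -219.94 + -301 + -308.8 = -829.75 kJ/kg
Q = ṁ·Δh = 1874 kg/h × -829.75 kJ/kg = -1.5549e+06 kJ/h
|Q| = 431.93 kW

Q_c = 432 kJ/s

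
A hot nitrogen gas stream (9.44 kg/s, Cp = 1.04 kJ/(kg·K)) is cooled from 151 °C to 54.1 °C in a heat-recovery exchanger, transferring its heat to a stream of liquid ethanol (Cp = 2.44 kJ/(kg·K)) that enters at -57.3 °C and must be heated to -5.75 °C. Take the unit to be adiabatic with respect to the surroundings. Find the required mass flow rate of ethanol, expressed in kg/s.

Heat released by hot stream: Q = 9.44 × 1.04 × (151 − 54.1) = 951.33 kJ/s
Energy balance on cold side (adiabatic exchanger): Q = ṁ_c·Cp_c·(T_c,out − T_c,in)
ṁ_c = 951.33 / [2.44 × (-5.75 − -57.3)] = 7.5633 kg/s

ṁ_c = 7.56 kg/s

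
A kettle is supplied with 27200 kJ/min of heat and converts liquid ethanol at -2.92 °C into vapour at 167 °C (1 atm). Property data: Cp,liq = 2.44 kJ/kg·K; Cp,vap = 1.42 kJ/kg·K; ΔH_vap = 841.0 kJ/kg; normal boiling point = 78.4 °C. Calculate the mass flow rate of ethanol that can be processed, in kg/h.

ṁ = 1400 kg/h

Δh = 2.44×(78.4−-2.92) + 841.0 + 1.42×(167−78.4) = 1165.2 kJ/kg
Q = 27200 kJ/min = 453.33 kJ/s = 1.632e+06 kJ/h
ṁ = Q/Δh = 1.632e+06 / 1165.2 = 1400.6 kg/h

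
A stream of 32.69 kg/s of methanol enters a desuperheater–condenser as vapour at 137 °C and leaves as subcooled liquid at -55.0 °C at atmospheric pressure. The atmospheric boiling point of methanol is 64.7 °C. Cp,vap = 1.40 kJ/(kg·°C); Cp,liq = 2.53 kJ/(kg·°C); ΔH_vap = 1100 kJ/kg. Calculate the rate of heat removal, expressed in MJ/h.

Q_c = 177000 MJ/h

vapour 137→64.7 °C: -101.22 kJ/kg
condensation at 64.7 °C: -1100 kJ/kg
liquid 64.7→-55.0 °C: -302.84 kJ/kg
Δh = -101.22 + -1100 + -302.84 = -1504.1 kJ/kg
Q = ṁ·Δh = 32.69 kg/s × -1504.1 kJ/kg = -49168 kJ/s
|Q| = 49168 kW = 177000 MJ/h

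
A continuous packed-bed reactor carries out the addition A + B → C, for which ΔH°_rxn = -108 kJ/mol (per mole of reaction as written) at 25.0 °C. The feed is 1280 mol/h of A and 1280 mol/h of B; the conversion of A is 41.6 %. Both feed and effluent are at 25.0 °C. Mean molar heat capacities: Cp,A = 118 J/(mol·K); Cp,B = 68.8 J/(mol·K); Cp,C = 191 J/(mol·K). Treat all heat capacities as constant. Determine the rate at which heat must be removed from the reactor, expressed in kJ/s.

Extent of reaction ξ = 0.416 × 1280 = 532.48 mol/h
Reaction term: ξ·ΔH°_rxn = 532.48 × -108 = -57508 kJ/h
Q = ΔH = -57508 kJ/h = -15.974 kW
Heat removed = 15.974 kJ/s

Q_out = 16.0 kJ/s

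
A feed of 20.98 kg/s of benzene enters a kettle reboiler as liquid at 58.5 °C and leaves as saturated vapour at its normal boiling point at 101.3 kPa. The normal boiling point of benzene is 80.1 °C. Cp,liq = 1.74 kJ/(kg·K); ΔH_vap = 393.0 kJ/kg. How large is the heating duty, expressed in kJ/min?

liquid 58.5→80.1 °C: 37.584 kJ/kg
vaporisation at 80.1 °C: 393 kJ/kg
Δh = 37.584 + 393 = 430.58 kJ/kg
Q = ṁ·Δh = 20.98 kg/s × 430.58 kJ/kg = 9033.7 kJ/s
|Q| = 9033.7 kW = 542020 kJ/min

Q = 542000 kJ/min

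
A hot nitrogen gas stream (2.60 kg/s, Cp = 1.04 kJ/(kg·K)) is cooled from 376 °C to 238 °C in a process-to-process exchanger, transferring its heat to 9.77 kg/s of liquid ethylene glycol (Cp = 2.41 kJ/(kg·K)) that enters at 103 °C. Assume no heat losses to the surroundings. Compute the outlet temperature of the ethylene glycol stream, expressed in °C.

Heat released by hot stream: Q = 2.60 × 1.04 × (376 − 238) = 373.15 kJ/s
Energy balance on cold side (adiabatic exchanger): Q = ṁ_c·Cp_c·(T_c,out − T_c,in)
T_c,out = 103 + 373.15/(9.77 × 2.41) = 118.85 °C

T_c,out = 119 °C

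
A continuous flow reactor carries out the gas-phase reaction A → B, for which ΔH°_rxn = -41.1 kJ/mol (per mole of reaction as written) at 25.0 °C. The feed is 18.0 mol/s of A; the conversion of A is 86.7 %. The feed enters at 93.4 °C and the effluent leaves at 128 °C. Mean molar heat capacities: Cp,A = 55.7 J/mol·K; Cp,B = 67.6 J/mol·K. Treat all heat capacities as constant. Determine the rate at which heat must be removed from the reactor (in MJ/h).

Extent of reaction ξ = 0.867 × 18.0 = 15.606 mol/s
Reaction term: ξ·ΔH°_rxn = 15.606 × -41.1 = -641.41 kJ/s
Sensible, feed 93.4→25 °C: -68.578 kJ/s
Outlet flows (mol/s): A 2.394, B 15.606
Sensible, products 25→128 °C: 122.4 kJ/s
Q = ΔH = -587.59 kJ/s = -587.59 kW
Heat removed = 2115.3 MJ/h

Q_out = 2120 MJ/h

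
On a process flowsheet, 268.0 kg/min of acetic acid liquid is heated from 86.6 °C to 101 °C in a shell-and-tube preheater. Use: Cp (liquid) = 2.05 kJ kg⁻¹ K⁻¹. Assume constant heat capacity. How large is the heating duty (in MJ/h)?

Q = 475 MJ/h

Q = ṁ·Cp·ΔT = 268.0 × 2.05 × (101 − 86.6) = 7911.4 kJ/min
Converting: 7911.4 / 60 s = 131.86 kW
Heating duty = 474.68 MJ/h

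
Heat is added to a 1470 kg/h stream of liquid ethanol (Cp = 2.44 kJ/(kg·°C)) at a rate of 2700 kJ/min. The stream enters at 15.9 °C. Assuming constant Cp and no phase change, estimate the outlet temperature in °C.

T_out = 61.1 °C

Q = 2700 kJ/min = 162000 kJ/h
ΔT = Q/(ṁ·Cp) = 162000/(1470×2.44) = 45.166 K
T_out = 15.9 + 45.166 = 61.066 °C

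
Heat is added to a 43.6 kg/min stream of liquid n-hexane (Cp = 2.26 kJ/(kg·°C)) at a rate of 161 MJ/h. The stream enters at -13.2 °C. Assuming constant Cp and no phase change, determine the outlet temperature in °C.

Q = 161 MJ/h = 2683.3 kJ/min
ΔT = Q/(ṁ·Cp) = 2683.3/(43.6×2.26) = 27.232 K
T_out = -13.2 + 27.232 = 14.032 °C

T_out = 14.0 °C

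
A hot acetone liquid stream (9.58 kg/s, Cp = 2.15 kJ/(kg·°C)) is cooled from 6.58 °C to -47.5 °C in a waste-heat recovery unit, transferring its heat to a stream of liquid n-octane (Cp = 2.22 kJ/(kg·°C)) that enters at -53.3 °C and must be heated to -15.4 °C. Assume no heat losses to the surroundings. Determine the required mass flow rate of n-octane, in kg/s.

ṁ_c = 13.2 kg/s

Heat released by hot stream: Q = 9.58 × 2.15 × (6.58 − -47.5) = 1113.9 kJ/s
Energy balance on cold side (adiabatic exchanger): Q = ṁ_c·Cp_c·(T_c,out − T_c,in)
ṁ_c = 1113.9 / [2.22 × (-15.4 − -53.3)] = 13.239 kg/s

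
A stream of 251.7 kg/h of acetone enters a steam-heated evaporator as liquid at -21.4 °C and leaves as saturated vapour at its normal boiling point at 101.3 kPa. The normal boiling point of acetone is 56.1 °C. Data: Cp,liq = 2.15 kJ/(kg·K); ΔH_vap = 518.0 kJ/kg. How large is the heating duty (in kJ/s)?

liquid -21.4→56.1 °C: 166.62 kJ/kg
vaporisation at 56.1 °C: 518 kJ/kg
Δh = 166.62 + 518 = 684.62 kJ/kg
Q = ṁ·Δh = 251.7 kg/h × 684.62 kJ/kg = 172320 kJ/h
|Q| = 47.867 kW

Q = 47.9 kJ/s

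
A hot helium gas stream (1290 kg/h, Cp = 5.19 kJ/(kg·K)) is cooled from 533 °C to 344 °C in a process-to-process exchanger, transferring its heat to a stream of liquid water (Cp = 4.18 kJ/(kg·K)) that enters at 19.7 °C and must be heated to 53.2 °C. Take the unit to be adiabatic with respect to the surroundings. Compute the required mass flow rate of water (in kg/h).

Heat released by hot stream: Q = 1290 × 5.19 × (533 − 344) = 1.2654e+06 kJ/h
Energy balance on cold side (adiabatic exchanger): Q = ṁ_c·Cp_c·(T_c,out − T_c,in)
ṁ_c = 1.2654e+06 / [4.18 × (53.2 − 19.7)] = 9036.4 kg/h

ṁ_c = 9040 kg/h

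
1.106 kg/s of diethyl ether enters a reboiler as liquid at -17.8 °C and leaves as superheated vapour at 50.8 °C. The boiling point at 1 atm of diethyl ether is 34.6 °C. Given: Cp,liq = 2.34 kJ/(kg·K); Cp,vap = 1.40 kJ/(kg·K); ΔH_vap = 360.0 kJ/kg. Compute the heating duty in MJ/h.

liquid -17.8→34.6 °C: 122.62 kJ/kg
vaporisation at 34.6 °C: 360 kJ/kg
vapour 34.6→50.8 °C: 22.68 kJ/kg
Δh = 122.62 + 360 + 22.68 = 505.3 kJ/kg
Q = ṁ·Δh = 1.106 kg/s × 505.3 kJ/kg = 558.86 kJ/s
|Q| = 558.86 kW = 2011.9 MJ/h

Q = 2010 MJ/h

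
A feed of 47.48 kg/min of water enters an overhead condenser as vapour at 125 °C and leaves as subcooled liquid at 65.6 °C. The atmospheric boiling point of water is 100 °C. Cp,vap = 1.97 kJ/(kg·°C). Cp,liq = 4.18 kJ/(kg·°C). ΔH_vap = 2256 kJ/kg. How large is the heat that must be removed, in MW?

Q_c = 1.94 MW

vapour 125→100 °C: -49.25 kJ/kg
condensation at 100 °C: -2256 kJ/kg
liquid 100→65.6 °C: -143.79 kJ/kg
Δh = -49.25 + -2256 + -143.79 = -2449 kJ/kg
Q = ṁ·Δh = 47.48 kg/min × -2449 kJ/kg = -116280 kJ/min
|Q| = 1938 kW = 1.938 MW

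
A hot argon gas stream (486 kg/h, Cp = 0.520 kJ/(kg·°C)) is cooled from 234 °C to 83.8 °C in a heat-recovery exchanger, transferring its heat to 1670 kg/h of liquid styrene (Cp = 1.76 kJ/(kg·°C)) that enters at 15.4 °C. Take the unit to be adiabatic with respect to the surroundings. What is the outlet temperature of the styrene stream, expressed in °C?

T_c,out = 28.3 °C

Heat released by hot stream: Q = 486 × 0.520 × (234 − 83.8) = 37959 kJ/h
Energy balance on cold side (adiabatic exchanger): Q = ṁ_c·Cp_c·(T_c,out − T_c,in)
T_c,out = 15.4 + 37959/(1670 × 1.76) = 28.315 °C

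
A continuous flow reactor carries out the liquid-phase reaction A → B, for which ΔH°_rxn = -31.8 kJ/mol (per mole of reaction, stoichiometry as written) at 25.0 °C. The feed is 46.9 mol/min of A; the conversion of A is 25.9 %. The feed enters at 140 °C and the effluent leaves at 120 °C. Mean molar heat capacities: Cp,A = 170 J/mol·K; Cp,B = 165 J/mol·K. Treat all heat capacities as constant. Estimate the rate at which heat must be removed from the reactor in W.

Extent of reaction ξ = 0.259 × 46.9 = 12.147 mol/min
Reaction term: ξ·ΔH°_rxn = 12.147 × -31.8 = -386.28 kJ/min
Sensible, feed 140→25 °C: -916.89 kJ/min
Outlet flows (mol/min): A 34.753, B 12.147
Sensible, products 25→120 °C: 751.67 kJ/min
Q = ΔH = -551.51 kJ/min = -9.1918 kW
Heat removed = 9191.8 W

Q_out = 9190 W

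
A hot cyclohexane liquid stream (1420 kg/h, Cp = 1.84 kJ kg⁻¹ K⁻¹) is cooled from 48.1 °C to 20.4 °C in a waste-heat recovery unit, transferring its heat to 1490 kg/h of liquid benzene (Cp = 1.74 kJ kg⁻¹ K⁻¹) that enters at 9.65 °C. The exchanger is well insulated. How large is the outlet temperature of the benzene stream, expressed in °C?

Heat released by hot stream: Q = 1420 × 1.84 × (48.1 − 20.4) = 72375 kJ/h
Energy balance on cold side (adiabatic exchanger): Q = ṁ_c·Cp_c·(T_c,out − T_c,in)
T_c,out = 9.65 + 72375/(1490 × 1.74) = 37.566 °C

T_c,out = 37.6 °C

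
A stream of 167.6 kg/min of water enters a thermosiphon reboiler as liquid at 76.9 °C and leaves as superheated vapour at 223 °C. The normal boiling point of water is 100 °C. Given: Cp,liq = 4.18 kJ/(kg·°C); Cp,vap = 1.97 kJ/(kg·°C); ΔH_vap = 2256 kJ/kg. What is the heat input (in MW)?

liquid 76.9→100 °C: 96.558 kJ/kg
vaporisation at 100 °C: 2256 kJ/kg
vapour 100→223 °C: 242.31 kJ/kg
Δh = 96.558 + 2256 + 242.31 = 2594.9 kJ/kg
Q = ṁ·Δh = 167.6 kg/min × 2594.9 kJ/kg = 434900 kJ/min
|Q| = 7248.3 kW = 7.2483 MW

Q = 7.25 MW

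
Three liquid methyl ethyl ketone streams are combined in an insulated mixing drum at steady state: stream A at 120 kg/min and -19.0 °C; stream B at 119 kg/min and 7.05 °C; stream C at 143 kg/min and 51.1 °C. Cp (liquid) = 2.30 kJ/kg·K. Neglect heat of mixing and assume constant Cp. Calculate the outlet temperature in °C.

T_out = 15.4 °C

Energy balance with Q = 0: Σ ṁᵢCp,ᵢ(T_out − Tᵢ) = 0
Σ ṁᵢCp,ᵢTᵢ = 120×2.30×-19.0 + 119×2.30×7.05 + 143×2.30×51.1 = 13492
Σ ṁᵢCp,ᵢ = 120×2.30 + 119×2.30 + 143×2.30 = 878.6
T_out = 13492 / 878.6 = 15.357 °C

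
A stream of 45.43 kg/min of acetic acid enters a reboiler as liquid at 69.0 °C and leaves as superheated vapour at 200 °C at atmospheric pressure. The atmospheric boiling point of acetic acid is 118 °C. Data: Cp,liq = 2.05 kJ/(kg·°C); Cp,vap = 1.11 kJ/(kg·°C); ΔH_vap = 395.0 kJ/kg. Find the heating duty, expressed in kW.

liquid 69.0→118 °C: 100.45 kJ/kg
vaporisation at 118 °C: 395 kJ/kg
vapour 118→200 °C: 91.02 kJ/kg
Δh = 100.45 + 395 + 91.02 = 586.47 kJ/kg
Q = ṁ·Δh = 45.43 kg/min × 586.47 kJ/kg = 26643 kJ/min
|Q| = 444.06 kW

Q = 444 kW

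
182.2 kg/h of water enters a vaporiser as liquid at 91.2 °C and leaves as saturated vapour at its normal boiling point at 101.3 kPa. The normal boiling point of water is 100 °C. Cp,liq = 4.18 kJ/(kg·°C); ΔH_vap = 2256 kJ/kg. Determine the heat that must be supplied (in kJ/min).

Q = 6960 kJ/min

liquid 91.2→100 °C: 36.784 kJ/kg
vaporisation at 100 °C: 2256 kJ/kg
Δh = 36.784 + 2256 = 2292.8 kJ/kg
Q = ṁ·Δh = 182.2 kg/h × 2292.8 kJ/kg = 417750 kJ/h
|Q| = 116.04 kW = 6962.4 kJ/min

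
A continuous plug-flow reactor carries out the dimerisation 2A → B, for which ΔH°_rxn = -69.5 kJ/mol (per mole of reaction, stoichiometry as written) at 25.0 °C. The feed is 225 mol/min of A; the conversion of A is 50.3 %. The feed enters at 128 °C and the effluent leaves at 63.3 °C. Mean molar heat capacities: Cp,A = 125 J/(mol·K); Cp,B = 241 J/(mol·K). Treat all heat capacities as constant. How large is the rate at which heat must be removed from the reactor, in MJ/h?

Extent of reaction ξ = 0.503 × 225 / 2 = 56.587 mol/min
Reaction term: ξ·ΔH°_rxn = 56.587 × -69.5 = -3932.8 kJ/min
Sensible, feed 128→25 °C: -2896.9 kJ/min
Outlet flows (mol/min): A 111.83, B 56.587
Sensible, products 25→63.3 °C: 1057.7 kJ/min
Q = ΔH = -5772 kJ/min = -96.2 kW
Heat removed = 346.32 MJ/h

Q_out = 346 MJ/h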